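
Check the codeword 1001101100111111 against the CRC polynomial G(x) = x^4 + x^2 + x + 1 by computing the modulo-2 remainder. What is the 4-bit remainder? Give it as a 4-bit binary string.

Modulo-2 division of 1001101100111111 by 10111:
  pos 0: 10011 XOR 10111 = 00100
  pos 2: 10001 XOR 10111 = 00110
  pos 4: 11010 XOR 10111 = 01101
  pos 5: 11010 XOR 10111 = 01101
  pos 6: 11011 XOR 10111 = 01100
  pos 7: 11001 XOR 10111 = 01110
  pos 8: 11101 XOR 10111 = 01010
  pos 9: 10101 XOR 10111 = 00010
Remainder = 1011 (nonzero — an error is detected).

1011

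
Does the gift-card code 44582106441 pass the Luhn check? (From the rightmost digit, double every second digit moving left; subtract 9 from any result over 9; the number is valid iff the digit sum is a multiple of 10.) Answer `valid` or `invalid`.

From the right, keep odd positions and double even positions (subtract 9 from any doubled value over 9):
  doubled (positions 2,4,...): 8 3 2 7 8 → sum 28
  kept (positions 1,3,...): 1 4 0 2 5 4 → sum 16
Total = 44.
44 mod 10 = 4, so the number is invalid.

invalid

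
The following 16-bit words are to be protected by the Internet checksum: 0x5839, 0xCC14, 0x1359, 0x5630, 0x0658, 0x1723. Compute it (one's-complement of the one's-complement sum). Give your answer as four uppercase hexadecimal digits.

One's-complement addition (fold any carry out of bit 15 back into bit 0):
  0x5839 + 0xCC14 = 0x1244D → wrap carry → 0x244E
  0x244E + 0x1359 = 0x037A7
  0x37A7 + 0x5630 = 0x08DD7
  0x8DD7 + 0x0658 = 0x0942F
  0x942F + 0x1723 = 0x0AB52
One's-complement sum = 0xAB52.
Checksum = ~0xAB52 & 0xFFFF = 0x54AD.

54AD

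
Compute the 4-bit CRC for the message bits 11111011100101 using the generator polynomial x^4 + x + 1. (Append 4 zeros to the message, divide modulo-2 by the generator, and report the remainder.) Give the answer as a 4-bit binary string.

1111

Append 4 zeros: 111110111001010000. Divide by 10011 (XOR where the leading bit is 1):
  pos 0: 11111 XOR 10011 = 01100
  pos 1: 11000 XOR 10011 = 01011
  pos 2: 10111 XOR 10011 = 00100
  pos 4: 10011 XOR 10011 = 00000
  pos 11: 10100 XOR 10011 = 00111
  pos 13: 11100 XOR 10011 = 01111
Remainder (last 4 bits) = 1111. This is the CRC / FCS.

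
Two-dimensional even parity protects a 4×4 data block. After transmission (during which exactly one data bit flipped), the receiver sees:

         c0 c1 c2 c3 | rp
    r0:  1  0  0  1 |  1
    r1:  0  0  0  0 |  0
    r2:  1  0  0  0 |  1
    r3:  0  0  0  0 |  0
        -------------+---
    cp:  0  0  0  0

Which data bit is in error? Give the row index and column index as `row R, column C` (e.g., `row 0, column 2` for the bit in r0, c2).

row 0, column 3

Recompute each row's even parity and compare to rp:
  r0: data parity 0, sent rp 1 → mismatch
  r1: data parity 0, sent rp 0 → ok
  r2: data parity 1, sent rp 1 → ok
  r3: data parity 0, sent rp 0 → ok
Recompute each column's even parity and compare to cp:
  c0: data parity 0, sent cp 0 → ok
  c1: data parity 0, sent cp 0 → ok
  c2: data parity 0, sent cp 0 → ok
  c3: data parity 1, sent cp 0 → mismatch
Exactly one row (r0) and one column (c3) fail → the flipped bit is at their intersection.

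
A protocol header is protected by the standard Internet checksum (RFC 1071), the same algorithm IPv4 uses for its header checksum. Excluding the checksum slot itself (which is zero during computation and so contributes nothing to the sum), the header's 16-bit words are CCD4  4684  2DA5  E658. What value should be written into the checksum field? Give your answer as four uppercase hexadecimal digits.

One's-complement addition (fold any carry out of bit 15 back into bit 0):
  0xCCD4 + 0x4684 = 0x11358 → wrap carry → 0x1359
  0x1359 + 0x2DA5 = 0x040FE
  0x40FE + 0xE658 = 0x12756 → wrap carry → 0x2757
One's-complement sum = 0x2757.
Checksum = ~0x2757 & 0xFFFF = 0xD8A8.

D8A8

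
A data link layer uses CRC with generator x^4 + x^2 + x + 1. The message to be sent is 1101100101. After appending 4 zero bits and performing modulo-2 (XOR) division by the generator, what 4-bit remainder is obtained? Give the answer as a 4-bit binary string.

0101

Append 4 zeros: 11011001010000. Divide by 10111 (XOR where the leading bit is 1):
  pos 0: 11011 XOR 10111 = 01100
  pos 1: 11000 XOR 10111 = 01111
  pos 2: 11110 XOR 10111 = 01001
  pos 3: 10011 XOR 10111 = 00100
  pos 5: 10001 XOR 10111 = 00110
  pos 7: 11000 XOR 10111 = 01111
  pos 8: 11110 XOR 10111 = 01001
  pos 9: 10010 XOR 10111 = 00101
Remainder (last 4 bits) = 0101. This is the CRC / FCS.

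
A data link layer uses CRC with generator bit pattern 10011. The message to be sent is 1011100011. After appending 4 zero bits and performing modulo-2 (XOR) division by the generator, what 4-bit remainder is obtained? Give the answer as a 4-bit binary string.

1011

Append 4 zeros: 10111000110000. Divide by 10011 (XOR where the leading bit is 1):
  pos 0: 10111 XOR 10011 = 00100
  pos 2: 10000 XOR 10011 = 00011
  pos 5: 11011 XOR 10011 = 01000
  pos 6: 10000 XOR 10011 = 00011
  pos 9: 11000 XOR 10011 = 01011
Remainder (last 4 bits) = 1011. This is the CRC / FCS.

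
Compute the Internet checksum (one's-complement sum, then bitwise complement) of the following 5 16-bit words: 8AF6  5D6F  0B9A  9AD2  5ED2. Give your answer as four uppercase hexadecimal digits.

125B

One's-complement addition (fold any carry out of bit 15 back into bit 0):
  0x8AF6 + 0x5D6F = 0x0E865
  0xE865 + 0x0B9A = 0x0F3FF
  0xF3FF + 0x9AD2 = 0x18ED1 → wrap carry → 0x8ED2
  0x8ED2 + 0x5ED2 = 0x0EDA4
One's-complement sum = 0xEDA4.
Checksum = ~0xEDA4 & 0xFFFF = 0x125B.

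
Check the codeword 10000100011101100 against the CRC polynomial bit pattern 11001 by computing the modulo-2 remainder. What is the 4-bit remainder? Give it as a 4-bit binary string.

Modulo-2 division of 10000100011101100 by 11001:
  pos 0: 10000 XOR 11001 = 01001
  pos 1: 10011 XOR 11001 = 01010
  pos 2: 10100 XOR 11001 = 01101
  pos 3: 11010 XOR 11001 = 00011
  pos 6: 11011 XOR 11001 = 00010
  pos 9: 10101 XOR 11001 = 01100
  pos 10: 11001 XOR 11001 = 00000
Remainder = 0000 (zero — the frame passes the CRC check).

0000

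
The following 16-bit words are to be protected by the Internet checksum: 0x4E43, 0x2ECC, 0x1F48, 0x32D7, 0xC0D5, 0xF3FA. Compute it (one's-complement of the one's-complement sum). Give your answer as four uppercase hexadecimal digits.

One's-complement addition (fold any carry out of bit 15 back into bit 0):
  0x4E43 + 0x2ECC = 0x07D0F
  0x7D0F + 0x1F48 = 0x09C57
  0x9C57 + 0x32D7 = 0x0CF2E
  0xCF2E + 0xC0D5 = 0x19003 → wrap carry → 0x9004
  0x9004 + 0xF3FA = 0x183FE → wrap carry → 0x83FF
One's-complement sum = 0x83FF.
Checksum = ~0x83FF & 0xFFFF = 0x7C00.

7C00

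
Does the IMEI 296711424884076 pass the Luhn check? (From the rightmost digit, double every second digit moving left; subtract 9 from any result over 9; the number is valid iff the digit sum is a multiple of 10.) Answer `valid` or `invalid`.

From the right, keep odd positions and double even positions (subtract 9 from any doubled value over 9):
  doubled (positions 2,4,...): 5 8 7 4 2 5 9 → sum 40
  kept (positions 1,3,...): 6 0 8 4 4 1 6 2 → sum 31
Total = 71.
71 mod 10 = 1, so the number is invalid.

invalid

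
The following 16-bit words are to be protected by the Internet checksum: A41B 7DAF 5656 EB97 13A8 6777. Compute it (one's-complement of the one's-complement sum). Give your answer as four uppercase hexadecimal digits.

2127

One's-complement addition (fold any carry out of bit 15 back into bit 0):
  0xA41B + 0x7DAF = 0x121CA → wrap carry → 0x21CB
  0x21CB + 0x5656 = 0x07821
  0x7821 + 0xEB97 = 0x163B8 → wrap carry → 0x63B9
  0x63B9 + 0x13A8 = 0x07761
  0x7761 + 0x6777 = 0x0DED8
One's-complement sum = 0xDED8.
Checksum = ~0xDED8 & 0xFFFF = 0x2127.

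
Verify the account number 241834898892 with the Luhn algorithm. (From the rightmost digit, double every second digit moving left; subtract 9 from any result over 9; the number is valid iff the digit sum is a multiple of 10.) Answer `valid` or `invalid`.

valid

From the right, keep odd positions and double even positions (subtract 9 from any doubled value over 9):
  doubled (positions 2,4,...): 9 7 7 6 2 4 → sum 35
  kept (positions 1,3,...): 2 8 9 4 8 4 → sum 35
Total = 70.
70 mod 10 = 0, so the number is valid.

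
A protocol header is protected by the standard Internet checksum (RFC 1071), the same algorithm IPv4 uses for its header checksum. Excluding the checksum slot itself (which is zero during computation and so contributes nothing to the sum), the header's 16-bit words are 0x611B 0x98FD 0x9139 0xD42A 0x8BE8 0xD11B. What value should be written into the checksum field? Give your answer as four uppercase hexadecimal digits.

One's-complement addition (fold any carry out of bit 15 back into bit 0):
  0x611B + 0x98FD = 0x0FA18
  0xFA18 + 0x9139 = 0x18B51 → wrap carry → 0x8B52
  0x8B52 + 0xD42A = 0x15F7C → wrap carry → 0x5F7D
  0x5F7D + 0x8BE8 = 0x0EB65
  0xEB65 + 0xD11B = 0x1BC80 → wrap carry → 0xBC81
One's-complement sum = 0xBC81.
Checksum = ~0xBC81 & 0xFFFF = 0x437E.

437E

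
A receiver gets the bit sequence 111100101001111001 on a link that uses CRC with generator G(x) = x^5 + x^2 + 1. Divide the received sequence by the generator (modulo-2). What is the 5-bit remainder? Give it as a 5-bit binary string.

Modulo-2 division of 111100101001111001 by 100101:
  pos 0: 111100 XOR 100101 = 011001
  pos 1: 110011 XOR 100101 = 010110
  pos 2: 101100 XOR 100101 = 001001
  pos 4: 100110 XOR 100101 = 000011
  pos 8: 110111 XOR 100101 = 010010
  pos 9: 100101 XOR 100101 = 000000
Remainder = 00001 (nonzero — an error is detected).

00001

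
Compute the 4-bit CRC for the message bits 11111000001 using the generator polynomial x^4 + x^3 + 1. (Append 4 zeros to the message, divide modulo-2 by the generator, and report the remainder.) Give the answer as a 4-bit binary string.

0111

Append 4 zeros: 111110000010000. Divide by 11001 (XOR where the leading bit is 1):
  pos 0: 11111 XOR 11001 = 00110
  pos 2: 11000 XOR 11001 = 00001
  pos 6: 10001 XOR 11001 = 01000
  pos 7: 10000 XOR 11001 = 01001
  pos 8: 10010 XOR 11001 = 01011
  pos 9: 10110 XOR 11001 = 01111
  pos 10: 11110 XOR 11001 = 00111
Remainder (last 4 bits) = 0111. This is the CRC / FCS.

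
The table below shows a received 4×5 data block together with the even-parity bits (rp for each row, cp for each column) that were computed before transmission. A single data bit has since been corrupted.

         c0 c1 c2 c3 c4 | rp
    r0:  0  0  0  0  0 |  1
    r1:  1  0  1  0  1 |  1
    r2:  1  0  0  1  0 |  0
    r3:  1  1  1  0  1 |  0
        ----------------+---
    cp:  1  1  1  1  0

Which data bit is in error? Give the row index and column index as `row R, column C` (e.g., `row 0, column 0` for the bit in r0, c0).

row 0, column 2

Recompute each row's even parity and compare to rp:
  r0: data parity 0, sent rp 1 → mismatch
  r1: data parity 1, sent rp 1 → ok
  r2: data parity 0, sent rp 0 → ok
  r3: data parity 0, sent rp 0 → ok
Recompute each column's even parity and compare to cp:
  c0: data parity 1, sent cp 1 → ok
  c1: data parity 1, sent cp 1 → ok
  c2: data parity 0, sent cp 1 → mismatch
  c3: data parity 1, sent cp 1 → ok
  c4: data parity 0, sent cp 0 → ok
Exactly one row (r0) and one column (c2) fail → the flipped bit is at their intersection.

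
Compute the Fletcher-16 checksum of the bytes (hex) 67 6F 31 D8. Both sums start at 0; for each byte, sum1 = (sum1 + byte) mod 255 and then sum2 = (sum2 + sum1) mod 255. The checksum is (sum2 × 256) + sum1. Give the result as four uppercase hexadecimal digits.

27E0

Running sums (mod 255):
  after byte 0 (67): sum1=103, sum2=103
  after byte 1 (6F): sum1=214, sum2=62
  after byte 2 (31): sum1=8, sum2=70
  after byte 3 (D8): sum1=224, sum2=39
Checksum = sum2·256 + sum1 = 39·256 + 224 = 10208 = 0x27E0.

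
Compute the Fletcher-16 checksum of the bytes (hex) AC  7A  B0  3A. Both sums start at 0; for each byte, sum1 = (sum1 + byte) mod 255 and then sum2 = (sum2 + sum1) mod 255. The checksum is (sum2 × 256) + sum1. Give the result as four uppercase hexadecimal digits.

Running sums (mod 255):
  after byte 0 (AC): sum1=172, sum2=172
  after byte 1 (7A): sum1=39, sum2=211
  after byte 2 (B0): sum1=215, sum2=171
  after byte 3 (3A): sum1=18, sum2=189
Checksum = sum2·256 + sum1 = 189·256 + 18 = 48402 = 0xBD12.

BD12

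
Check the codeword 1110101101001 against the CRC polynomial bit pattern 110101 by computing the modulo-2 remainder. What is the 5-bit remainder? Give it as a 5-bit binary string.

00000

Modulo-2 division of 1110101101001 by 110101:
  pos 0: 111010 XOR 110101 = 001111
  pos 2: 111111 XOR 110101 = 001010
  pos 4: 101001 XOR 110101 = 011100
  pos 5: 111000 XOR 110101 = 001101
  pos 7: 110101 XOR 110101 = 000000
Remainder = 00000 (zero — the frame passes the CRC check).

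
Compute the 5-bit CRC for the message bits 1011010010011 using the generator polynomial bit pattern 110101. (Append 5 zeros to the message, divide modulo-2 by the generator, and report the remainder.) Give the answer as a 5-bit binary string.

10000

Append 5 zeros: 101101001001100000. Divide by 110101 (XOR where the leading bit is 1):
  pos 0: 101101 XOR 110101 = 011000
  pos 1: 110000 XOR 110101 = 000101
  pos 4: 101010 XOR 110101 = 011111
  pos 5: 111110 XOR 110101 = 001011
  pos 7: 101111 XOR 110101 = 011010
  pos 8: 110100 XOR 110101 = 000001
Remainder (last 5 bits) = 10000. This is the CRC / FCS.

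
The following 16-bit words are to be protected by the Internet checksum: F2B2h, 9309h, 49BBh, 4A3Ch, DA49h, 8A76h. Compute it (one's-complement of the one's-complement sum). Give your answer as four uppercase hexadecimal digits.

818B

One's-complement addition (fold any carry out of bit 15 back into bit 0):
  0xF2B2 + 0x9309 = 0x185BB → wrap carry → 0x85BC
  0x85BC + 0x49BB = 0x0CF77
  0xCF77 + 0x4A3C = 0x119B3 → wrap carry → 0x19B4
  0x19B4 + 0xDA49 = 0x0F3FD
  0xF3FD + 0x8A76 = 0x17E73 → wrap carry → 0x7E74
One's-complement sum = 0x7E74.
Checksum = ~0x7E74 & 0xFFFF = 0x818B.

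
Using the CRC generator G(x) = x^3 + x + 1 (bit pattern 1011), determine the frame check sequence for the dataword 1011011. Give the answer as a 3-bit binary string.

101

Append 3 zeros: 1011011000. Divide by 1011 (XOR where the leading bit is 1):
  pos 0: 1011 XOR 1011 = 0000
  pos 5: 1100 XOR 1011 = 0111
  pos 6: 1110 XOR 1011 = 0101
Remainder (last 3 bits) = 101. This is the CRC / FCS.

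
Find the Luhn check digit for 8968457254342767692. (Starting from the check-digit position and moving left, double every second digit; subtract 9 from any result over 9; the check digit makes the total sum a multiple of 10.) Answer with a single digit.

1

Partial digits right→left: 2 9 6 7 6 7 2 4 3 4 5 2 7 5 4 8 6 9 8
Double every second digit counting from the check-digit position (so the 1st, 3rd, 5th, ... of the partial from the right).
  doubled (with −9 where >9): 4 3 3 4 6 1 5 8 3 7 → sum 44
  kept as-is: 9 7 7 4 4 2 5 8 9 → sum 55
Total = 44 + 55 = 99.
Check digit = (10 − (99 mod 10)) mod 10 = 1.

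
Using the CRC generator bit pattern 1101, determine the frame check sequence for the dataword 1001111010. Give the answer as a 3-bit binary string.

101

Append 3 zeros: 1001111010000. Divide by 1101 (XOR where the leading bit is 1):
  pos 0: 1001 XOR 1101 = 0100
  pos 1: 1001 XOR 1101 = 0100
  pos 2: 1001 XOR 1101 = 0100
  pos 3: 1001 XOR 1101 = 0100
  pos 4: 1000 XOR 1101 = 0101
  pos 5: 1011 XOR 1101 = 0110
  pos 6: 1100 XOR 1101 = 0001
  pos 9: 1000 XOR 1101 = 0101
Remainder (last 3 bits) = 101. This is the CRC / FCS.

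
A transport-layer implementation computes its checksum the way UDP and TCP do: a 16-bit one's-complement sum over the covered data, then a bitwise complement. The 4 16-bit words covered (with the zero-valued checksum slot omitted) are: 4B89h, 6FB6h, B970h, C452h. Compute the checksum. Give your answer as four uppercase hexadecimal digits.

One's-complement addition (fold any carry out of bit 15 back into bit 0):
  0x4B89 + 0x6FB6 = 0x0BB3F
  0xBB3F + 0xB970 = 0x174AF → wrap carry → 0x74B0
  0x74B0 + 0xC452 = 0x13902 → wrap carry → 0x3903
One's-complement sum = 0x3903.
Checksum = ~0x3903 & 0xFFFF = 0xC6FC.

C6FC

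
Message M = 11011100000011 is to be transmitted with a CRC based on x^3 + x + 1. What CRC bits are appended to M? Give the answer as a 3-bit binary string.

Append 3 zeros: 11011100000011000. Divide by 1011 (XOR where the leading bit is 1):
  pos 0: 1101 XOR 1011 = 0110
  pos 1: 1101 XOR 1011 = 0110
  pos 2: 1101 XOR 1011 = 0110
  pos 3: 1100 XOR 1011 = 0111
  pos 4: 1110 XOR 1011 = 0101
  pos 5: 1010 XOR 1011 = 0001
  pos 8: 1000 XOR 1011 = 0011
  pos 10: 1111 XOR 1011 = 0100
  pos 11: 1000 XOR 1011 = 0011
  pos 13: 1100 XOR 1011 = 0111
Remainder (last 3 bits) = 111. This is the CRC / FCS.

111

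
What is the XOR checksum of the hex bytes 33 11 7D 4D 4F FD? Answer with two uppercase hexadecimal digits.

A0

XOR the bytes together:
  start with 0x33
  0x33 ⊕ 0x11 = 0x22
  0x22 ⊕ 0x7D = 0x5F
  0x5F ⊕ 0x4D = 0x12
  0x12 ⊕ 0x4F = 0x5D
  0x5D ⊕ 0xFD = 0xA0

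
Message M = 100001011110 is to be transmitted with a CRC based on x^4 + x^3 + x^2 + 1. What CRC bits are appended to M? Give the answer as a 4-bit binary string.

0000

Append 4 zeros: 1000010111100000. Divide by 11101 (XOR where the leading bit is 1):
  pos 0: 10000 XOR 11101 = 01101
  pos 1: 11011 XOR 11101 = 00110
  pos 3: 11001 XOR 11101 = 00100
  pos 5: 10011 XOR 11101 = 01110
  pos 6: 11101 XOR 11101 = 00000
Remainder (last 4 bits) = 0000. This is the CRC / FCS.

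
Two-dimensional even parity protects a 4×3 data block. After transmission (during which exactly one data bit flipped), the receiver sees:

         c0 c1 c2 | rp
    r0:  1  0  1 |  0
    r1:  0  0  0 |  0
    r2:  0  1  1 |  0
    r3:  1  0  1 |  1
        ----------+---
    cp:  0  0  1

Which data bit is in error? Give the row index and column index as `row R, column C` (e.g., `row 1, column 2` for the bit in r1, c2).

row 3, column 1

Recompute each row's even parity and compare to rp:
  r0: data parity 0, sent rp 0 → ok
  r1: data parity 0, sent rp 0 → ok
  r2: data parity 0, sent rp 0 → ok
  r3: data parity 0, sent rp 1 → mismatch
Recompute each column's even parity and compare to cp:
  c0: data parity 0, sent cp 0 → ok
  c1: data parity 1, sent cp 0 → mismatch
  c2: data parity 1, sent cp 1 → ok
Exactly one row (r3) and one column (c1) fail → the flipped bit is at their intersection.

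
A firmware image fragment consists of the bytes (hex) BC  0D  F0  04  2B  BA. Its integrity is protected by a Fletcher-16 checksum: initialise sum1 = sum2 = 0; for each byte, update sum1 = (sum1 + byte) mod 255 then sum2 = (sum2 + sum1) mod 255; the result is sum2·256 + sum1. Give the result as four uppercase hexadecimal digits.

Running sums (mod 255):
  after byte 0 (BC): sum1=188, sum2=188
  after byte 1 (0D): sum1=201, sum2=134
  after byte 2 (F0): sum1=186, sum2=65
  after byte 3 (04): sum1=190, sum2=0
  after byte 4 (2B): sum1=233, sum2=233
  after byte 5 (BA): sum1=164, sum2=142
Checksum = sum2·256 + sum1 = 142·256 + 164 = 36516 = 0x8EA4.

8EA4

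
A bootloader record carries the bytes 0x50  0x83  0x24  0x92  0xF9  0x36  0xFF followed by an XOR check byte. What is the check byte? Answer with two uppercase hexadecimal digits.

XOR the bytes together:
  start with 0x50
  0x50 ⊕ 0x83 = 0xD3
  0xD3 ⊕ 0x24 = 0xF7
  0xF7 ⊕ 0x92 = 0x65
  0x65 ⊕ 0xF9 = 0x9C
  0x9C ⊕ 0x36 = 0xAA
  0xAA ⊕ 0xFF = 0x55

55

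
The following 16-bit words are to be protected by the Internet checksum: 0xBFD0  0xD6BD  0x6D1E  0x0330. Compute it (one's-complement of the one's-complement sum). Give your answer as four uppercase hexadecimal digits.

One's-complement addition (fold any carry out of bit 15 back into bit 0):
  0xBFD0 + 0xD6BD = 0x1968D → wrap carry → 0x968E
  0x968E + 0x6D1E = 0x103AC → wrap carry → 0x03AD
  0x03AD + 0x0330 = 0x006DD
One's-complement sum = 0x06DD.
Checksum = ~0x06DD & 0xFFFF = 0xF922.

F922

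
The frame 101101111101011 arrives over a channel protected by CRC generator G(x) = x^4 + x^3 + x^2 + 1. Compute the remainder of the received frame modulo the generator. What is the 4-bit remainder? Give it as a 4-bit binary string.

1110

Modulo-2 division of 101101111101011 by 11101:
  pos 0: 10110 XOR 11101 = 01011
  pos 1: 10111 XOR 11101 = 01010
  pos 2: 10101 XOR 11101 = 01000
  pos 3: 10001 XOR 11101 = 01100
  pos 4: 11001 XOR 11101 = 00100
  pos 6: 10010 XOR 11101 = 01111
  pos 7: 11111 XOR 11101 = 00010
  pos 10: 10011 XOR 11101 = 01110
Remainder = 1110 (nonzero — an error is detected).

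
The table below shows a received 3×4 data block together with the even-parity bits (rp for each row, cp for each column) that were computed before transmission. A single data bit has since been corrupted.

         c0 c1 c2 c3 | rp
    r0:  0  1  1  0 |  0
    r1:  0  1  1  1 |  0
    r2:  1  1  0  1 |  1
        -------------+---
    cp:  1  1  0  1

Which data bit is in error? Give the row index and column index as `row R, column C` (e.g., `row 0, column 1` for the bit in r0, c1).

row 1, column 3

Recompute each row's even parity and compare to rp:
  r0: data parity 0, sent rp 0 → ok
  r1: data parity 1, sent rp 0 → mismatch
  r2: data parity 1, sent rp 1 → ok
Recompute each column's even parity and compare to cp:
  c0: data parity 1, sent cp 1 → ok
  c1: data parity 1, sent cp 1 → ok
  c2: data parity 0, sent cp 0 → ok
  c3: data parity 0, sent cp 1 → mismatch
Exactly one row (r1) and one column (c3) fail → the flipped bit is at their intersection.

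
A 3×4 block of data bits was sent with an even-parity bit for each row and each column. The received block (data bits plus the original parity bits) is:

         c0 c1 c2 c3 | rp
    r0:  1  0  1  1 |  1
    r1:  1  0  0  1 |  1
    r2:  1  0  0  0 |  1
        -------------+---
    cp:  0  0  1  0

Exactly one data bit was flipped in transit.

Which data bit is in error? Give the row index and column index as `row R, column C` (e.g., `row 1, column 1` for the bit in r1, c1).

Recompute each row's even parity and compare to rp:
  r0: data parity 1, sent rp 1 → ok
  r1: data parity 0, sent rp 1 → mismatch
  r2: data parity 1, sent rp 1 → ok
Recompute each column's even parity and compare to cp:
  c0: data parity 1, sent cp 0 → mismatch
  c1: data parity 0, sent cp 0 → ok
  c2: data parity 1, sent cp 1 → ok
  c3: data parity 0, sent cp 0 → ok
Exactly one row (r1) and one column (c0) fail → the flipped bit is at their intersection.

row 1, column 0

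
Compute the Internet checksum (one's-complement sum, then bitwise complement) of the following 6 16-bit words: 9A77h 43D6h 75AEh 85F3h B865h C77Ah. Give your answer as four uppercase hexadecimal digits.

A62F

One's-complement addition (fold any carry out of bit 15 back into bit 0):
  0x9A77 + 0x43D6 = 0x0DE4D
  0xDE4D + 0x75AE = 0x153FB → wrap carry → 0x53FC
  0x53FC + 0x85F3 = 0x0D9EF
  0xD9EF + 0xB865 = 0x19254 → wrap carry → 0x9255
  0x9255 + 0xC77A = 0x159CF → wrap carry → 0x59D0
One's-complement sum = 0x59D0.
Checksum = ~0x59D0 & 0xFFFF = 0xA62F.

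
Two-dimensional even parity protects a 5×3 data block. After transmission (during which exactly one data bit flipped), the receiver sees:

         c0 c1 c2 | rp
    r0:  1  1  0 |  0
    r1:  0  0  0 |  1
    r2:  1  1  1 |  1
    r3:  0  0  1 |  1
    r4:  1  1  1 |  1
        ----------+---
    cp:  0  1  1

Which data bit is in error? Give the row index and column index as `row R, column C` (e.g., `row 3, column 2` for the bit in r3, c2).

row 1, column 0

Recompute each row's even parity and compare to rp:
  r0: data parity 0, sent rp 0 → ok
  r1: data parity 0, sent rp 1 → mismatch
  r2: data parity 1, sent rp 1 → ok
  r3: data parity 1, sent rp 1 → ok
  r4: data parity 1, sent rp 1 → ok
Recompute each column's even parity and compare to cp:
  c0: data parity 1, sent cp 0 → mismatch
  c1: data parity 1, sent cp 1 → ok
  c2: data parity 1, sent cp 1 → ok
Exactly one row (r1) and one column (c0) fail → the flipped bit is at their intersection.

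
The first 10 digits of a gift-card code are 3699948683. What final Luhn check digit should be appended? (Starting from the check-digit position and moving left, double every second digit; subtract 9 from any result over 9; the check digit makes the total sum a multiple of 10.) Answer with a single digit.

4

Partial digits right→left: 3 8 6 8 4 9 9 9 6 3
Double every second digit counting from the check-digit position (so the 1st, 3rd, 5th, ... of the partial from the right).
  doubled (with −9 where >9): 6 3 8 9 3 → sum 29
  kept as-is: 8 8 9 9 3 → sum 37
Total = 29 + 37 = 66.
Check digit = (10 − (66 mod 10)) mod 10 = 4.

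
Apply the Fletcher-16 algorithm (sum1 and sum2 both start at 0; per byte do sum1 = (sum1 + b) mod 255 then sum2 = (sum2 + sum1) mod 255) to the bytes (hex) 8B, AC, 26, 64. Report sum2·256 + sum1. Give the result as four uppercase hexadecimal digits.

E4C2

Running sums (mod 255):
  after byte 0 (8B): sum1=139, sum2=139
  after byte 1 (AC): sum1=56, sum2=195
  after byte 2 (26): sum1=94, sum2=34
  after byte 3 (64): sum1=194, sum2=228
Checksum = sum2·256 + sum1 = 228·256 + 194 = 58562 = 0xE4C2.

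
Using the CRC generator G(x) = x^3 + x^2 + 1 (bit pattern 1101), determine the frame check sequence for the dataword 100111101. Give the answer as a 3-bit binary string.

Append 3 zeros: 100111101000. Divide by 1101 (XOR where the leading bit is 1):
  pos 0: 1001 XOR 1101 = 0100
  pos 1: 1001 XOR 1101 = 0100
  pos 2: 1001 XOR 1101 = 0100
  pos 3: 1001 XOR 1101 = 0100
  pos 4: 1000 XOR 1101 = 0101
  pos 5: 1011 XOR 1101 = 0110
  pos 6: 1100 XOR 1101 = 0001
Remainder (last 3 bits) = 100. This is the CRC / FCS.

100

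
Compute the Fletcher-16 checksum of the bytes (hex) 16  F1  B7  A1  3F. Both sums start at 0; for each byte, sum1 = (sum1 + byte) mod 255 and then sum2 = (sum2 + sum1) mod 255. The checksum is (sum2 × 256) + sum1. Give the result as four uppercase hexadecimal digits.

DFA0

Running sums (mod 255):
  after byte 0 (16): sum1=22, sum2=22
  after byte 1 (F1): sum1=8, sum2=30
  after byte 2 (B7): sum1=191, sum2=221
  after byte 3 (A1): sum1=97, sum2=63
  after byte 4 (3F): sum1=160, sum2=223
Checksum = sum2·256 + sum1 = 223·256 + 160 = 57248 = 0xDFA0.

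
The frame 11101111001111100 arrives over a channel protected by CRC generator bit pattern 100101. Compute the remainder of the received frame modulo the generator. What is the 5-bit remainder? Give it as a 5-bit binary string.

Modulo-2 division of 11101111001111100 by 100101:
  pos 0: 111011 XOR 100101 = 011110
  pos 1: 111101 XOR 100101 = 011000
  pos 2: 110001 XOR 100101 = 010100
  pos 3: 101000 XOR 100101 = 001101
  pos 5: 110101 XOR 100101 = 010000
  pos 6: 100001 XOR 100101 = 000100
  pos 9: 100111 XOR 100101 = 000010
Remainder = 01000 (nonzero — an error is detected).

01000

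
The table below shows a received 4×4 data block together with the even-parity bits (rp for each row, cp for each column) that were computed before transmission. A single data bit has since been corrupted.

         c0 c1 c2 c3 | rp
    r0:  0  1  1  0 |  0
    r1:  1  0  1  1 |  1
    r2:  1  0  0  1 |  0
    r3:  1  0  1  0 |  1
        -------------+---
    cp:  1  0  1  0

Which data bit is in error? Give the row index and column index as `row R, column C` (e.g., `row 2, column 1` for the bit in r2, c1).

row 3, column 1

Recompute each row's even parity and compare to rp:
  r0: data parity 0, sent rp 0 → ok
  r1: data parity 1, sent rp 1 → ok
  r2: data parity 0, sent rp 0 → ok
  r3: data parity 0, sent rp 1 → mismatch
Recompute each column's even parity and compare to cp:
  c0: data parity 1, sent cp 1 → ok
  c1: data parity 1, sent cp 0 → mismatch
  c2: data parity 1, sent cp 1 → ok
  c3: data parity 0, sent cp 0 → ok
Exactly one row (r3) and one column (c1) fail → the flipped bit is at their intersection.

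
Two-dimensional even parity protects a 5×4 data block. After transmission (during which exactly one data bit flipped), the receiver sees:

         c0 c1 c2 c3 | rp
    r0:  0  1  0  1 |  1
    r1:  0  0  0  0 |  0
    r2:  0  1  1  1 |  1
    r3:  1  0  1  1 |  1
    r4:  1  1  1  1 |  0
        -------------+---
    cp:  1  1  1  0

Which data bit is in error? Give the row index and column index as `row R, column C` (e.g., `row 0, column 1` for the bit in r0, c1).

Recompute each row's even parity and compare to rp:
  r0: data parity 0, sent rp 1 → mismatch
  r1: data parity 0, sent rp 0 → ok
  r2: data parity 1, sent rp 1 → ok
  r3: data parity 1, sent rp 1 → ok
  r4: data parity 0, sent rp 0 → ok
Recompute each column's even parity and compare to cp:
  c0: data parity 0, sent cp 1 → mismatch
  c1: data parity 1, sent cp 1 → ok
  c2: data parity 1, sent cp 1 → ok
  c3: data parity 0, sent cp 0 → ok
Exactly one row (r0) and one column (c0) fail → the flipped bit is at their intersection.

row 0, column 0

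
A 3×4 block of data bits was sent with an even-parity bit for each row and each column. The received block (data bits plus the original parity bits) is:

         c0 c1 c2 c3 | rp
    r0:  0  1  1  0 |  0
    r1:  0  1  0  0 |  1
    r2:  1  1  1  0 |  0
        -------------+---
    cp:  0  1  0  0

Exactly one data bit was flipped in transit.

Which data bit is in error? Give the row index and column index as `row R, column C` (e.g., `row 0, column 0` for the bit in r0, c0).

row 2, column 0

Recompute each row's even parity and compare to rp:
  r0: data parity 0, sent rp 0 → ok
  r1: data parity 1, sent rp 1 → ok
  r2: data parity 1, sent rp 0 → mismatch
Recompute each column's even parity and compare to cp:
  c0: data parity 1, sent cp 0 → mismatch
  c1: data parity 1, sent cp 1 → ok
  c2: data parity 0, sent cp 0 → ok
  c3: data parity 0, sent cp 0 → ok
Exactly one row (r2) and one column (c0) fail → the flipped bit is at their intersection.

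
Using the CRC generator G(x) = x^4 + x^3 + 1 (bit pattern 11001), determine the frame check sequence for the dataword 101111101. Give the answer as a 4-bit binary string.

0011

Append 4 zeros: 1011111010000. Divide by 11001 (XOR where the leading bit is 1):
  pos 0: 10111 XOR 11001 = 01110
  pos 1: 11101 XOR 11001 = 00100
  pos 3: 10010 XOR 11001 = 01011
  pos 4: 10111 XOR 11001 = 01110
  pos 5: 11100 XOR 11001 = 00101
  pos 7: 10100 XOR 11001 = 01101
  pos 8: 11010 XOR 11001 = 00011
Remainder (last 4 bits) = 0011. This is the CRC / FCS.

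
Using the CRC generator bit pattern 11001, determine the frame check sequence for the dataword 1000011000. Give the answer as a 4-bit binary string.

Append 4 zeros: 10000110000000. Divide by 11001 (XOR where the leading bit is 1):
  pos 0: 10000 XOR 11001 = 01001
  pos 1: 10011 XOR 11001 = 01010
  pos 2: 10101 XOR 11001 = 01100
  pos 3: 11000 XOR 11001 = 00001
  pos 7: 10000 XOR 11001 = 01001
  pos 8: 10010 XOR 11001 = 01011
  pos 9: 10110 XOR 11001 = 01111
Remainder (last 4 bits) = 1111. This is the CRC / FCS.

1111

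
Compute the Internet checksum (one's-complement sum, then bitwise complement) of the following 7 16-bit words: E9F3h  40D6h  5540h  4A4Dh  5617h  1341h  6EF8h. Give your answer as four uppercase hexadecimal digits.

5D57

One's-complement addition (fold any carry out of bit 15 back into bit 0):
  0xE9F3 + 0x40D6 = 0x12AC9 → wrap carry → 0x2ACA
  0x2ACA + 0x5540 = 0x0800A
  0x800A + 0x4A4D = 0x0CA57
  0xCA57 + 0x5617 = 0x1206E → wrap carry → 0x206F
  0x206F + 0x1341 = 0x033B0
  0x33B0 + 0x6EF8 = 0x0A2A8
One's-complement sum = 0xA2A8.
Checksum = ~0xA2A8 & 0xFFFF = 0x5D57.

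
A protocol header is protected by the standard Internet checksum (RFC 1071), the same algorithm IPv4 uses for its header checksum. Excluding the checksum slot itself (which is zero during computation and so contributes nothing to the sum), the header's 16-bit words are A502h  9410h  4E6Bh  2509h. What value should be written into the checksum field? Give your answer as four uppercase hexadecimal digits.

One's-complement addition (fold any carry out of bit 15 back into bit 0):
  0xA502 + 0x9410 = 0x13912 → wrap carry → 0x3913
  0x3913 + 0x4E6B = 0x0877E
  0x877E + 0x2509 = 0x0AC87
One's-complement sum = 0xAC87.
Checksum = ~0xAC87 & 0xFFFF = 0x5378.

5378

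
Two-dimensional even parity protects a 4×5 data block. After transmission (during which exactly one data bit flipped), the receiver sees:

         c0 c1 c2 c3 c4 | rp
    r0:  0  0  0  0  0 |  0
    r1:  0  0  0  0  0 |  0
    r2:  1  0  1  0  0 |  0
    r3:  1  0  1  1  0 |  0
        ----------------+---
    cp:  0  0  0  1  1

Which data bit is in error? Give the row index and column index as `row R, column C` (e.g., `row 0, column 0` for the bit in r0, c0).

row 3, column 4

Recompute each row's even parity and compare to rp:
  r0: data parity 0, sent rp 0 → ok
  r1: data parity 0, sent rp 0 → ok
  r2: data parity 0, sent rp 0 → ok
  r3: data parity 1, sent rp 0 → mismatch
Recompute each column's even parity and compare to cp:
  c0: data parity 0, sent cp 0 → ok
  c1: data parity 0, sent cp 0 → ok
  c2: data parity 0, sent cp 0 → ok
  c3: data parity 1, sent cp 1 → ok
  c4: data parity 0, sent cp 1 → mismatch
Exactly one row (r3) and one column (c4) fail → the flipped bit is at their intersection.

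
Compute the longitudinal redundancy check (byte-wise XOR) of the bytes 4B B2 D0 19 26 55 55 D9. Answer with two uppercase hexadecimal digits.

CF

XOR the bytes together:
  start with 0x4B
  0x4B ⊕ 0xB2 = 0xF9
  0xF9 ⊕ 0xD0 = 0x29
  0x29 ⊕ 0x19 = 0x30
  0x30 ⊕ 0x26 = 0x16
  0x16 ⊕ 0x55 = 0x43
  0x43 ⊕ 0x55 = 0x16
  0x16 ⊕ 0xD9 = 0xCF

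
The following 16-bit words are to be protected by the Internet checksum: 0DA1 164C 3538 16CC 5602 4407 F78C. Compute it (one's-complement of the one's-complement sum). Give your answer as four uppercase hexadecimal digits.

FE77

One's-complement addition (fold any carry out of bit 15 back into bit 0):
  0x0DA1 + 0x164C = 0x023ED
  0x23ED + 0x3538 = 0x05925
  0x5925 + 0x16CC = 0x06FF1
  0x6FF1 + 0x5602 = 0x0C5F3
  0xC5F3 + 0x4407 = 0x109FA → wrap carry → 0x09FB
  0x09FB + 0xF78C = 0x10187 → wrap carry → 0x0188
One's-complement sum = 0x0188.
Checksum = ~0x0188 & 0xFFFF = 0xFE77.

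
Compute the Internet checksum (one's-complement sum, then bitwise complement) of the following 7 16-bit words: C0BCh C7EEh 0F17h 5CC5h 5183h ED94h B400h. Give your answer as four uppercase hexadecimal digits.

185F

One's-complement addition (fold any carry out of bit 15 back into bit 0):
  0xC0BC + 0xC7EE = 0x188AA → wrap carry → 0x88AB
  0x88AB + 0x0F17 = 0x097C2
  0x97C2 + 0x5CC5 = 0x0F487
  0xF487 + 0x5183 = 0x1460A → wrap carry → 0x460B
  0x460B + 0xED94 = 0x1339F → wrap carry → 0x33A0
  0x33A0 + 0xB400 = 0x0E7A0
One's-complement sum = 0xE7A0.
Checksum = ~0xE7A0 & 0xFFFF = 0x185F.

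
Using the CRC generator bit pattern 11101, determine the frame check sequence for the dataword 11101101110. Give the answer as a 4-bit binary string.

1100

Append 4 zeros: 111011011100000. Divide by 11101 (XOR where the leading bit is 1):
  pos 0: 11101 XOR 11101 = 00000
  pos 5: 10111 XOR 11101 = 01010
  pos 6: 10100 XOR 11101 = 01001
  pos 7: 10010 XOR 11101 = 01111
  pos 8: 11110 XOR 11101 = 00011
Remainder (last 4 bits) = 1100. This is the CRC / FCS.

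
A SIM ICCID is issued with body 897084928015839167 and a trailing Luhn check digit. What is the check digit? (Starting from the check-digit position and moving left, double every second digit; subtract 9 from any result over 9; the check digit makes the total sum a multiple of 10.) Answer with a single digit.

1

Partial digits right→left: 7 6 1 9 3 8 5 1 0 8 2 9 4 8 0 7 9 8
Double every second digit counting from the check-digit position (so the 1st, 3rd, 5th, ... of the partial from the right).
  doubled (with −9 where >9): 5 2 6 1 0 4 8 0 9 → sum 35
  kept as-is: 6 9 8 1 8 9 8 7 8 → sum 64
Total = 35 + 64 = 99.
Check digit = (10 − (99 mod 10)) mod 10 = 1.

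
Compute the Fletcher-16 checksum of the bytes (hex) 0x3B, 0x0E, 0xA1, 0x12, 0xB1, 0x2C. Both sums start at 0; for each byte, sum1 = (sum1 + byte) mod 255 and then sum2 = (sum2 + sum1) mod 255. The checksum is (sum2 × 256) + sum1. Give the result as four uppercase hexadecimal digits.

F5DA

Running sums (mod 255):
  after byte 0 (0x3B): sum1=59, sum2=59
  after byte 1 (0x0E): sum1=73, sum2=132
  after byte 2 (0xA1): sum1=234, sum2=111
  after byte 3 (0x12): sum1=252, sum2=108
  after byte 4 (0xB1): sum1=174, sum2=27
  after byte 5 (0x2C): sum1=218, sum2=245
Checksum = sum2·256 + sum1 = 245·256 + 218 = 62938 = 0xF5DA.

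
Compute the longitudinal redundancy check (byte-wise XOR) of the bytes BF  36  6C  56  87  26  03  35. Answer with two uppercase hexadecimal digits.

XOR the bytes together:
  start with 0xBF
  0xBF ⊕ 0x36 = 0x89
  0x89 ⊕ 0x6C = 0xE5
  0xE5 ⊕ 0x56 = 0xB3
  0xB3 ⊕ 0x87 = 0x34
  0x34 ⊕ 0x26 = 0x12
  0x12 ⊕ 0x03 = 0x11
  0x11 ⊕ 0x35 = 0x24

24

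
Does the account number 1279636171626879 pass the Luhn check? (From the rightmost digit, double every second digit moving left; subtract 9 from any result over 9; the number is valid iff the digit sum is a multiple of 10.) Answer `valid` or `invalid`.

invalid

From the right, keep odd positions and double even positions (subtract 9 from any doubled value over 9):
  doubled (positions 2,4,...): 5 3 3 5 3 3 5 2 → sum 29
  kept (positions 1,3,...): 9 8 2 1 1 3 9 2 → sum 35
Total = 64.
64 mod 10 = 4, so the number is invalid.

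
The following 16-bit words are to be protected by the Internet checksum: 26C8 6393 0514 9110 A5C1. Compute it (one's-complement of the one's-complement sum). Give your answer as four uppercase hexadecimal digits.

39BE

One's-complement addition (fold any carry out of bit 15 back into bit 0):
  0x26C8 + 0x6393 = 0x08A5B
  0x8A5B + 0x0514 = 0x08F6F
  0x8F6F + 0x9110 = 0x1207F → wrap carry → 0x2080
  0x2080 + 0xA5C1 = 0x0C641
One's-complement sum = 0xC641.
Checksum = ~0xC641 & 0xFFFF = 0x39BE.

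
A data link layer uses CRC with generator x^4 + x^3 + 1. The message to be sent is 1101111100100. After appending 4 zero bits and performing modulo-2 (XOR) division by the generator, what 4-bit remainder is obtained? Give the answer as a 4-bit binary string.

1011

Append 4 zeros: 11011111001000000. Divide by 11001 (XOR where the leading bit is 1):
  pos 0: 11011 XOR 11001 = 00010
  pos 3: 10111 XOR 11001 = 01110
  pos 4: 11100 XOR 11001 = 00101
  pos 6: 10101 XOR 11001 = 01100
  pos 7: 11000 XOR 11001 = 00001
  pos 11: 10000 XOR 11001 = 01001
  pos 12: 10010 XOR 11001 = 01011
Remainder (last 4 bits) = 1011. This is the CRC / FCS.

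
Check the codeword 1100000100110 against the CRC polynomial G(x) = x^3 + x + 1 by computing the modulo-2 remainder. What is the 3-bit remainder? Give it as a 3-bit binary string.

Modulo-2 division of 1100000100110 by 1011:
  pos 0: 1100 XOR 1011 = 0111
  pos 1: 1110 XOR 1011 = 0101
  pos 2: 1010 XOR 1011 = 0001
  pos 5: 1010 XOR 1011 = 0001
  pos 8: 1011 XOR 1011 = 0000
Remainder = 000 (zero — the frame passes the CRC check).

000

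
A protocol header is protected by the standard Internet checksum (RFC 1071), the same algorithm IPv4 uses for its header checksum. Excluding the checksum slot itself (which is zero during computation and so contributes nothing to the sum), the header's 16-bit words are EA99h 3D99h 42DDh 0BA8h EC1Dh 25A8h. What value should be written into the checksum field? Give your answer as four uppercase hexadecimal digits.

7781

One's-complement addition (fold any carry out of bit 15 back into bit 0):
  0xEA99 + 0x3D99 = 0x12832 → wrap carry → 0x2833
  0x2833 + 0x42DD = 0x06B10
  0x6B10 + 0x0BA8 = 0x076B8
  0x76B8 + 0xEC1D = 0x162D5 → wrap carry → 0x62D6
  0x62D6 + 0x25A8 = 0x0887E
One's-complement sum = 0x887E.
Checksum = ~0x887E & 0xFFFF = 0x7781.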